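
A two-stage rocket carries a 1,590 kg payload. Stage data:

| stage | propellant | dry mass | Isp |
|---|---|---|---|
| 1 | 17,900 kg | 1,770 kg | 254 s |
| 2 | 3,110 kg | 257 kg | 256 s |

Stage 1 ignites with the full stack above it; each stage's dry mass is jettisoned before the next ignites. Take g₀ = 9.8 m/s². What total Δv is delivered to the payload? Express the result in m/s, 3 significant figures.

Ignition mass of stage 1 = 17,900+1,770 + 3,110+257 + 1,590 = 24,627 kg.
Stage 1: m₀ = 24,627 kg, m_f = 24,627 − 17,900 = 6,727 kg; Δv = 254×9.8×ln(3.661) = 2489.2×1.2977 ≈ 3230 m/s.
Stage 2: m₀ = 4,957 kg, m_f = 4,957 − 3,110 = 1,847 kg; Δv = 256×9.8×ln(2.684) = 2508.8×0.9872 ≈ 2477 m/s.
Total Δv = 3230 + 2477 = 5707 m/s.

Δv ≈ 5710 m/s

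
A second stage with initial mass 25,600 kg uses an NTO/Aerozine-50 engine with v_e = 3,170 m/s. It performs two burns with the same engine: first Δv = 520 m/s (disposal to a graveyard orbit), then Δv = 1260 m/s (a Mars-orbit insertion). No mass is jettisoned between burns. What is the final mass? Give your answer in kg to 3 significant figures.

After the first burn: m = 25600 × exp(−520/3170.0) = 25600 × 0.84871 = 21,727 kg.
After the second burn: m = 21,727 × exp(−1260/3170.0) = 21,727 × 0.67201 = 14,600.8 kg.

final mass ≈ 14600 kg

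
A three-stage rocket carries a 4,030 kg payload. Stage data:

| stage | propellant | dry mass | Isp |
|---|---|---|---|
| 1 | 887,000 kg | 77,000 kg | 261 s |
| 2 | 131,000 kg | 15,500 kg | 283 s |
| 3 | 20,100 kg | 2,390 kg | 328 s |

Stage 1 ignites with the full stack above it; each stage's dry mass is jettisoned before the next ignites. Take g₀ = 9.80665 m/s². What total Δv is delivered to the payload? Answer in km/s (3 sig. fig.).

Δv ≈ 12.4 km/s

Ignition mass of stage 1 = 887,000+77,000 + 131,000+15,500 + 20,100+2,390 + 4,030 = 1,137,020 kg.
Stage 1: m₀ = 1,137,020 kg, m_f = 1,137,020 − 887,000 = 250,020 kg; Δv = 261×9.80665×ln(4.548) = 2559.5×1.5146 ≈ 3877 m/s.
Stage 2: m₀ = 173,020 kg, m_f = 173,020 − 131,000 = 42,020 kg; Δv = 283×9.80665×ln(4.118) = 2775.3×1.4153 ≈ 3928 m/s.
Stage 3: m₀ = 26,520 kg, m_f = 26,520 − 20,100 = 6,420 kg; Δv = 328×9.80665×ln(4.131) = 3216.6×1.4185 ≈ 4563 m/s.
Total Δv = 3877 + 3928 + 4563 = 12368 m/s.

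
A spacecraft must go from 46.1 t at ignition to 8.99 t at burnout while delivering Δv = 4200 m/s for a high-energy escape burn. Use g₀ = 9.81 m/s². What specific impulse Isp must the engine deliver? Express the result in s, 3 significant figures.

Isp ≈ 262 s

ln(m₀/m_f) = ln(46100/8990) = ln(5.128) = 1.6347.
v_e = Δv / ln(m₀/m_f) = 4200 / 1.6347 = 2569.3 m/s.
Isp = v_e / g₀ = 2569.3 / 9.81 = 261.9 s.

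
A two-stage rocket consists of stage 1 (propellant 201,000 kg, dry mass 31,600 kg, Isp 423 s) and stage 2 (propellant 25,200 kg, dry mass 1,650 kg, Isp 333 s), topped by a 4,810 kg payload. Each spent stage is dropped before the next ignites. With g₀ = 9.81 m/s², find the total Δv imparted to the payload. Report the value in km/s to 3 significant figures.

Δv ≈ 11.1 km/s

Ignition mass of stage 1 = 201,000+31,600 + 25,200+1,650 + 4,810 = 264,260 kg.
Stage 1: m₀ = 264,260 kg, m_f = 264,260 − 201,000 = 63,260 kg; Δv = 423×9.81×ln(4.177) = 4149.6×1.4297 ≈ 5933 m/s.
Stage 2: m₀ = 31,660 kg, m_f = 31,660 − 25,200 = 6,460 kg; Δv = 333×9.81×ln(4.901) = 3266.7×1.5894 ≈ 5192 m/s.
Total Δv = 5933 + 5192 = 11125 m/s.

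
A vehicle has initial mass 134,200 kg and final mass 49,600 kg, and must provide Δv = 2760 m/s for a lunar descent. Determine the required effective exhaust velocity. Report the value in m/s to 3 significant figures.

ln(m₀/m_f) = ln(134200/49600) = ln(2.706) = 0.9953.
v_e = Δv / ln(m₀/m_f) = 2760 / 0.9953 = 2772.9 m/s.

v_e ≈ 2770 m/s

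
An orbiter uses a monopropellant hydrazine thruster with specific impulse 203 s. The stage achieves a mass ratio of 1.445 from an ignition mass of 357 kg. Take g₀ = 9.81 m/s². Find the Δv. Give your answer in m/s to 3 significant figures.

Δv ≈ 733 m/s

v_e = Isp · g₀ = 203 × 9.81 = 1991.4 m/s.
From the ideal rocket equation, Δv = v_e · ln(1.445) = 1991.4 × 0.3681 ≈ 733.1 m/s.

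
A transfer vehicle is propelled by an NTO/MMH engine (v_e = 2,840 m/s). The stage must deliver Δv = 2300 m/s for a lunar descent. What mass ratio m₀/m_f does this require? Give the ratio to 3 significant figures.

m₀/m_f = exp(Δv / v_e) = exp(2300 / 2840.0) = exp(0.8099) = 2.2476.

mass ratio ≈ 2.25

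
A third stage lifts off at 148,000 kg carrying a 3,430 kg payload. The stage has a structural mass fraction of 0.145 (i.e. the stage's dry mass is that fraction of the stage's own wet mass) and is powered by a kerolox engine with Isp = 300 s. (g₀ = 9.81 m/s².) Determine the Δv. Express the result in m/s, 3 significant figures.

Stage wet mass = m₀ − payload = 148,000 − 3,430 = 144,570 kg.
Stage dry mass = ε × stage wet mass = 0.145 × 144,570 = 20,962.7 kg.
Burnout mass m_f = stage dry + payload = 20,962.7 + 3,430 = 24,392.7 kg.
v_e = Isp · g₀ = 300 × 9.81 = 2943.0 m/s.
Rocket equation: Δv = v_e · ln(148,000/24,392.7) = 2943.0 × ln(6.067) = 2943.0 × 1.8029 ≈ 5306 m/s.

Δv ≈ 5310 m/s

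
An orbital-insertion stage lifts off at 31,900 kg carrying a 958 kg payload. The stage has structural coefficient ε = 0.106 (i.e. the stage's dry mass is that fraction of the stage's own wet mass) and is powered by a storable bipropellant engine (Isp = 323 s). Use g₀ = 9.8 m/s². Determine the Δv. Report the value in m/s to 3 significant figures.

Δv ≈ 6390 m/s

Stage wet mass = m₀ − payload = 31,900 − 958 = 30,942 kg.
Stage dry mass = ε × stage wet mass = 0.106 × 30,942 = 3,279.85 kg.
Burnout mass m_f = stage dry + payload = 3,279.85 + 958 = 4,237.85 kg.
v_e = Isp · g₀ = 323 × 9.8 = 3165.4 m/s.
By the Tsiolkovsky rocket equation, Δv = v_e · ln(31,900/4,237.85) = 3165.4 × ln(7.527) = 3165.4 × 2.0185 ≈ 6390 m/s.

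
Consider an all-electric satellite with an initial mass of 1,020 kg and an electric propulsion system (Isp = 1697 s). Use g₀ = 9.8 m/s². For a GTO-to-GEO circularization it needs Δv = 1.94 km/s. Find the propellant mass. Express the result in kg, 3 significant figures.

v_e = Isp · g₀ = 1697 × 9.8 = 16630.6 m/s.
m₀/m_f = exp(Δv / v_e) = exp(1940 / 16630.6) = exp(0.1167) = 1.1237.
m_f = 1,020 / 1.1237 = 907.716 kg, so propellant = m₀ − m_f = 1,020 − 907.716 = 112.284 kg.

propellant mass ≈ 112 kg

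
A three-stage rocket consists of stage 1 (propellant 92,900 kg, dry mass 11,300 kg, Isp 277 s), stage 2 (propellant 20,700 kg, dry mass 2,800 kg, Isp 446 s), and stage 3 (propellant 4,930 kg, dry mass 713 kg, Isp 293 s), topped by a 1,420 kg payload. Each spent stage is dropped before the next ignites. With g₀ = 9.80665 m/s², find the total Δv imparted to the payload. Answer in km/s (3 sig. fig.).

Δv ≈ 11.6 km/s

Ignition mass of stage 1 = 92,900+11,300 + 20,700+2,800 + 4,930+713 + 1,420 = 134,763 kg.
Stage 1: m₀ = 134,763 kg, m_f = 134,763 − 92,900 = 41,863 kg; Δv = 277×9.80665×ln(3.219) = 2716.4×1.1691 ≈ 3176 m/s.
Stage 2: m₀ = 30,563 kg, m_f = 30,563 − 20,700 = 9,863 kg; Δv = 446×9.80665×ln(3.099) = 4373.8×1.1310 ≈ 4947 m/s.
Stage 3: m₀ = 7,063 kg, m_f = 7,063 − 4,930 = 2,133 kg; Δv = 293×9.80665×ln(3.311) = 2873.3×1.1973 ≈ 3440 m/s.
Total Δv = 3176 + 4947 + 3440 = 11563 m/s.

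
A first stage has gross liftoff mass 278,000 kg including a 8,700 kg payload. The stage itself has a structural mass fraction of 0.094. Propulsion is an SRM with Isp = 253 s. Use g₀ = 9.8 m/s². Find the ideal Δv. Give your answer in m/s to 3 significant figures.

Δv ≈ 5210 m/s

Stage wet mass = m₀ − payload = 278,000 − 8,700 = 269,300 kg.
Stage dry mass = ε × stage wet mass = 0.094 × 269,300 = 25,314.2 kg.
Burnout mass m_f = stage dry + payload = 25,314.2 + 8,700 = 34,014.2 kg.
v_e = Isp · g₀ = 253 × 9.8 = 2479.4 m/s.
Δv = v_e · ln(278,000/34,014.2) = 2479.4 × ln(8.173) = 2479.4 × 2.1008 ≈ 5209 m/s.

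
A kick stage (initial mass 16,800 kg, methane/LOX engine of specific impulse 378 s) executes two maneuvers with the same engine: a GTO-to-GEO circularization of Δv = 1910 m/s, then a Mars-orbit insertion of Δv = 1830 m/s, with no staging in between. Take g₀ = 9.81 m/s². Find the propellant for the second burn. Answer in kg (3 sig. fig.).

v_e = Isp · g₀ = 378 × 9.81 = 3708.2 m/s.
After the first burn: m = 16800 × exp(−1910/3708.2) = 16800 × 0.59745 = 10,037.2 kg.
After the second burn: m = 10,037.2 × exp(−1830/3708.2) = 10,037.2 × 0.61048 = 6,127.51 kg.
Second-burn propellant = 10,037.2 − 6,127.51 = 3,909.69 kg.

propellant for the second burn ≈ 3910 kg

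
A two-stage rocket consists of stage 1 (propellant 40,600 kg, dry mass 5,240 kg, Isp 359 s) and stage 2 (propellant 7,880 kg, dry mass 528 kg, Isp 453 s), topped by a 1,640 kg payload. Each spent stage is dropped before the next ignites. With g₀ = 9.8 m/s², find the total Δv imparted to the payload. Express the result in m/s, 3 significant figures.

Δv ≈ 11400 m/s

Ignition mass of stage 1 = 40,600+5,240 + 7,880+528 + 1,640 = 55,888 kg.
Stage 1: m₀ = 55,888 kg, m_f = 55,888 − 40,600 = 15,288 kg; Δv = 359×9.8×ln(3.656) = 3518.2×1.2963 ≈ 4561 m/s.
Stage 2: m₀ = 10,048 kg, m_f = 10,048 − 7,880 = 2,168 kg; Δv = 453×9.8×ln(4.635) = 4439.4×1.5336 ≈ 6808 m/s.
Total Δv = 4561 + 6808 = 11369 m/s.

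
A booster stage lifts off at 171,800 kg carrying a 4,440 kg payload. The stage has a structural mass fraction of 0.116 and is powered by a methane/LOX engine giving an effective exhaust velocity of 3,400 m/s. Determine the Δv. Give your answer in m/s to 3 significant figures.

Δv ≈ 6710 m/s

Stage wet mass = m₀ − payload = 171,800 − 4,440 = 167,360 kg.
Stage dry mass = ε × stage wet mass = 0.116 × 167,360 = 19,413.8 kg.
Burnout mass m_f = stage dry + payload = 19,413.8 + 4,440 = 23,853.8 kg.
Rocket equation: Δv = v_e · ln(171,800/23,853.8) = 3400.0 × ln(7.202) = 3400.0 × 1.9744 ≈ 6713 m/s.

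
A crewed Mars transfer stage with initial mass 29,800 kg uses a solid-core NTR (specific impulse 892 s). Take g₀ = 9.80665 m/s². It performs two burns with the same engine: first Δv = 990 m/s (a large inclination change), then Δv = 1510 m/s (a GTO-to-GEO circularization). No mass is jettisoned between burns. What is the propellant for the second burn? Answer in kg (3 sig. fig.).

propellant for the second burn ≈ 4220 kg

v_e = Isp · g₀ = 892 × 9.80665 = 8747.5 m/s.
After the first burn: m = 29800 × exp(−990/8747.5) = 29800 × 0.89299 = 26,611.1 kg.
After the second burn: m = 26,611.1 × exp(−1510/8747.5) = 26,611.1 × 0.84146 = 22,392.2 kg.
Second-burn propellant = 26,611.1 − 22,392.2 = 4,218.9 kg.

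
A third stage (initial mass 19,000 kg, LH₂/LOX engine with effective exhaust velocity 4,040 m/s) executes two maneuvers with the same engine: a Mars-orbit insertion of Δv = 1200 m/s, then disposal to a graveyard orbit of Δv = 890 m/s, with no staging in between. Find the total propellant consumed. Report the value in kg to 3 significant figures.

total propellant consumed ≈ 7670 kg

After the first burn: m = 19000 × exp(−1200/4040.0) = 19000 × 0.74302 = 14,117.4 kg.
After the second burn: m = 14,117.4 × exp(−890/4040.0) = 14,117.4 × 0.80228 = 11,326.1 kg.
Total propellant = m₀ − m_final = 19000 − 11,326.1 = 7,673.9 kg.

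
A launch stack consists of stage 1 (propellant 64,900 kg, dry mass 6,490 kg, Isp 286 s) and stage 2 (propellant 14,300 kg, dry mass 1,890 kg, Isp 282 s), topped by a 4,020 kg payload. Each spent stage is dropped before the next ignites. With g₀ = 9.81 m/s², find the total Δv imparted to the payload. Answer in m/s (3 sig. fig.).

Δv ≈ 6860 m/s

Ignition mass of stage 1 = 64,900+6,490 + 14,300+1,890 + 4,020 = 91,600 kg.
Stage 1: m₀ = 91,600 kg, m_f = 91,600 − 64,900 = 26,700 kg; Δv = 286×9.81×ln(3.431) = 2805.7×1.2328 ≈ 3459 m/s.
Stage 2: m₀ = 20,210 kg, m_f = 20,210 − 14,300 = 5,910 kg; Δv = 282×9.81×ln(3.42) = 2766.4×1.2295 ≈ 3401 m/s.
Total Δv = 3459 + 3401 = 6860 m/s.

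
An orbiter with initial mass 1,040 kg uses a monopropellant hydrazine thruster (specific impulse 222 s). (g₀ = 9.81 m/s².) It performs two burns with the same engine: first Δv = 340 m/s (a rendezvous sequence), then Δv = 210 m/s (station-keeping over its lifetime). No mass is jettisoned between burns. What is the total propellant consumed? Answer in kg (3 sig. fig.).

total propellant consumed ≈ 232 kg

v_e = Isp · g₀ = 222 × 9.81 = 2177.8 m/s.
After the first burn: m = 1040 × exp(−340/2177.8) = 1040 × 0.85546 = 889.678 kg.
After the second burn: m = 889.678 × exp(−210/2177.8) = 889.678 × 0.90808 = 807.899 kg.
Total propellant = m₀ − m_final = 1040 − 807.899 = 232.101 kg.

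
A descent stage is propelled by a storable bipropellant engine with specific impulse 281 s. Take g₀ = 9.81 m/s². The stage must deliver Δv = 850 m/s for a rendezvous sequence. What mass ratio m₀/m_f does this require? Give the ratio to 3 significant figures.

mass ratio ≈ 1.36

v_e = Isp · g₀ = 281 × 9.81 = 2756.6 m/s.
Using Δv = v_e ln(m₀/m_f): m₀/m_f = exp(Δv / v_e) = exp(850 / 2756.6) = exp(0.3083) = 1.3612.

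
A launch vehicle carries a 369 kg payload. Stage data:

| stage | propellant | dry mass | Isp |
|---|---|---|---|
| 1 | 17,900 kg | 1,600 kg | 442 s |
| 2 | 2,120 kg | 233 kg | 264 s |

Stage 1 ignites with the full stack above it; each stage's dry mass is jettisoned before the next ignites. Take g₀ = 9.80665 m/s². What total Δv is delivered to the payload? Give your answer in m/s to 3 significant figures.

Ignition mass of stage 1 = 17,900+1,600 + 2,120+233 + 369 = 22,222 kg.
Stage 1: m₀ = 22,222 kg, m_f = 22,222 − 17,900 = 4,322 kg; Δv = 442×9.80665×ln(5.142) = 4334.5×1.6374 ≈ 7097 m/s.
Stage 2: m₀ = 2,722 kg, m_f = 2,722 − 2,120 = 602 kg; Δv = 264×9.80665×ln(4.522) = 2589.0×1.5089 ≈ 3906 m/s.
Total Δv = 7097 + 3906 = 11003 m/s.

Δv ≈ 11000 m/s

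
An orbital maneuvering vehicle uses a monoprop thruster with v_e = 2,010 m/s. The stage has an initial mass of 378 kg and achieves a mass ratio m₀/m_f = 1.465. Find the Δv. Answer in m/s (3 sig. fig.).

Δv ≈ 768 m/s

By the Tsiolkovsky rocket equation, Δv = v_e · ln(1.465) = 2010.0 × 0.3819 ≈ 767.5 m/s.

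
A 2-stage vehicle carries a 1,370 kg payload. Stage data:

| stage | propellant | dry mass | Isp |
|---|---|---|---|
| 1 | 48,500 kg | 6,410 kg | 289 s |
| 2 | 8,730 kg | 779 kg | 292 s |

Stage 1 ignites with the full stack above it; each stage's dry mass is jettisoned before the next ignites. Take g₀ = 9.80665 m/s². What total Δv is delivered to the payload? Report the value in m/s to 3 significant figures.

Ignition mass of stage 1 = 48,500+6,410 + 8,730+779 + 1,370 = 65,789 kg.
Stage 1: m₀ = 65,789 kg, m_f = 65,789 − 48,500 = 17,289 kg; Δv = 289×9.80665×ln(3.805) = 2834.1×1.3364 ≈ 3787 m/s.
Stage 2: m₀ = 10,879 kg, m_f = 10,879 − 8,730 = 2,149 kg; Δv = 292×9.80665×ln(5.062) = 2863.5×1.6218 ≈ 4644 m/s.
Total Δv = 3787 + 4644 = 8431 m/s.

Δv ≈ 8430 m/s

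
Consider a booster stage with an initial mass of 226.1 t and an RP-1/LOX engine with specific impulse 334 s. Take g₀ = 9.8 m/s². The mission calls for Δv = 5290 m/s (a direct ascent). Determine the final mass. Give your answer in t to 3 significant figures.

v_e = Isp · g₀ = 334 × 9.8 = 3273.2 m/s.
From the ideal rocket equation, m₀/m_f = exp(Δv / v_e) = exp(5290 / 3273.2) = exp(1.6162) = 5.0337.
m_f = m₀ / 5.0337 = 226.1 / 5.0337 = 44.9173 t.

final mass ≈ 44.9 t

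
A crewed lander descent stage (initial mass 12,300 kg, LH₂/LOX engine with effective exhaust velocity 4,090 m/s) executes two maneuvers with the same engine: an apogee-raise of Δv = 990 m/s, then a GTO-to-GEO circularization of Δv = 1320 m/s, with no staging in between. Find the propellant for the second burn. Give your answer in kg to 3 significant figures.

After the first burn: m = 12300 × exp(−990/4090.0) = 12300 × 0.78501 = 9,655.62 kg.
After the second burn: m = 9,655.62 × exp(−1320/4090.0) = 9,655.62 × 0.72416 = 6,992.21 kg.
Second-burn propellant = 9,655.62 − 6,992.21 = 2,663.41 kg.

propellant for the second burn ≈ 2660 kg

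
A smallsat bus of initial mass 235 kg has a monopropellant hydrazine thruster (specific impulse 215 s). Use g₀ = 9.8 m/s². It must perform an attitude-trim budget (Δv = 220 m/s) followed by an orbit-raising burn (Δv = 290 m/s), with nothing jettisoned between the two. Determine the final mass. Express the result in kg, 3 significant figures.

final mass ≈ 184 kg

v_e = Isp · g₀ = 215 × 9.8 = 2107.0 m/s.
After the first burn: m = 235 × exp(−220/2107.0) = 235 × 0.90085 = 211.7 kg.
After the second burn: m = 211.7 × exp(−290/2107.0) = 211.7 × 0.87142 = 184.48 kg.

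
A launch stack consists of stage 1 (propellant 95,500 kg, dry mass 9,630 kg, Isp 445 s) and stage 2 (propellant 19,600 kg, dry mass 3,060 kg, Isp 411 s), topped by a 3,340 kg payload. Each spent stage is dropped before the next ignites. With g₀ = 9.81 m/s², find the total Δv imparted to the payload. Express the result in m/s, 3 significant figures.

Δv ≈ 11300 m/s

Ignition mass of stage 1 = 95,500+9,630 + 19,600+3,060 + 3,340 = 131,130 kg.
Stage 1: m₀ = 131,130 kg, m_f = 131,130 − 95,500 = 35,630 kg; Δv = 445×9.81×ln(3.68) = 4365.4×1.3030 ≈ 5688 m/s.
Stage 2: m₀ = 26,000 kg, m_f = 26,000 − 19,600 = 6,400 kg; Δv = 411×9.81×ln(4.062) = 4031.9×1.4018 ≈ 5652 m/s.
Total Δv = 5688 + 5652 = 11340 m/s.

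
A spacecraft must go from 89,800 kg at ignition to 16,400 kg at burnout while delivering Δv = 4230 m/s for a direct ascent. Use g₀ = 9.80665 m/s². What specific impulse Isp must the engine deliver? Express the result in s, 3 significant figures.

Isp ≈ 254 s

ln(m₀/m_f) = ln(89800/16400) = ln(5.476) = 1.7003.
From the ideal rocket equation, v_e = Δv / ln(m₀/m_f) = 4230 / 1.7003 = 2487.8 m/s.
Isp = v_e / g₀ = 2487.8 / 9.80665 = 253.7 s.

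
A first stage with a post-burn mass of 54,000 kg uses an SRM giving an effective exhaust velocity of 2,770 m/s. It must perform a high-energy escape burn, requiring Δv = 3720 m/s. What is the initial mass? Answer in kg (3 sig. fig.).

initial mass ≈ 207000 kg

m₀/m_f = exp(Δv / v_e) = exp(3720 / 2770.0) = exp(1.3430) = 3.8304.
m₀ = m_f × 3.8304 = 54,000 × 3.8304 = 206,842 kg.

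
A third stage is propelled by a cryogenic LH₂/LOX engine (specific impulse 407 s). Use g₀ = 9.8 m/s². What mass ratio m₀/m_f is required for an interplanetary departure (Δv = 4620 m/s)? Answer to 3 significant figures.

v_e = Isp · g₀ = 407 × 9.8 = 3988.6 m/s.
m₀/m_f = exp(Δv / v_e) = exp(4620 / 3988.6) = exp(1.1583) = 3.1845.

mass ratio ≈ 3.18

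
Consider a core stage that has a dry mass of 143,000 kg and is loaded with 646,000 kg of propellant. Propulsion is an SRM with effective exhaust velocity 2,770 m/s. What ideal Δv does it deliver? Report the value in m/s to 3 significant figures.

Δv ≈ 4730 m/s

m₀ = m_dry + m_prop = 143,000 + 646,000 = 789,000 kg.
Δv = v_e · ln(m₀/m_f) = 2770.0 × ln(5.517) = 2770.0 × 1.7079 ≈ 4730.9 m/s.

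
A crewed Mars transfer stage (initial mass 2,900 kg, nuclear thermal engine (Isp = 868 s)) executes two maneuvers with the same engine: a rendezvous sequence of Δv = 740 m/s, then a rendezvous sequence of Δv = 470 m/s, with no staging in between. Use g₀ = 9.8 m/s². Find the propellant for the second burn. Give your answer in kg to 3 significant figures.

v_e = Isp · g₀ = 868 × 9.8 = 8506.4 m/s.
After the first burn: m = 2900 × exp(−740/8506.4) = 2900 × 0.91668 = 2,658.37 kg.
After the second burn: m = 2,658.37 × exp(−470/8506.4) = 2,658.37 × 0.94625 = 2,515.48 kg.
Second-burn propellant = 2,658.37 − 2,515.48 = 142.89 kg.

propellant for the second burn ≈ 143 kg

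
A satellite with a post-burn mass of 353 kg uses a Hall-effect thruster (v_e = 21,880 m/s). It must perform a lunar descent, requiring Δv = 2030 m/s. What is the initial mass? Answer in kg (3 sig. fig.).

m₀/m_f = exp(Δv / v_e) = exp(2030 / 21880.0) = exp(0.0928) = 1.0972.
m₀ = m_f × 1.0972 = 353 × 1.0972 = 387.312 kg.

initial mass ≈ 387 kg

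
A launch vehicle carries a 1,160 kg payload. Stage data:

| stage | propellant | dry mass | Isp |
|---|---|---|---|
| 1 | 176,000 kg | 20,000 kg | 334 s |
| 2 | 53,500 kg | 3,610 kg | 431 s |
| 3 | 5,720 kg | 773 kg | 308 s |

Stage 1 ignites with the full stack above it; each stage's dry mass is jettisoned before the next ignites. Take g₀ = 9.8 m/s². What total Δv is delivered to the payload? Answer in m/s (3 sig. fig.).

Δv ≈ 15200 m/s

Ignition mass of stage 1 = 176,000+20,000 + 53,500+3,610 + 5,720+773 + 1,160 = 260,763 kg.
Stage 1: m₀ = 260,763 kg, m_f = 260,763 − 176,000 = 84,763 kg; Δv = 334×9.8×ln(3.076) = 3273.2×1.1238 ≈ 3678 m/s.
Stage 2: m₀ = 64,763 kg, m_f = 64,763 − 53,500 = 11,263 kg; Δv = 431×9.8×ln(5.75) = 4223.8×1.7492 ≈ 7388 m/s.
Stage 3: m₀ = 7,653 kg, m_f = 7,653 − 5,720 = 1,933 kg; Δv = 308×9.8×ln(3.959) = 3018.4×1.3760 ≈ 4153 m/s.
Total Δv = 3678 + 7388 + 4153 = 15219 m/s.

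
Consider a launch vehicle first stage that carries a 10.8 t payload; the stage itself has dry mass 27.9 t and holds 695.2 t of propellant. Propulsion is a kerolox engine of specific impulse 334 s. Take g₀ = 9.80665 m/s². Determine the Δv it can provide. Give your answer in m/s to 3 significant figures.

Δv ≈ 9640 m/s

v_e = Isp · g₀ = 334 × 9.80665 = 3275.4 m/s.
m₀ = payload + dry + propellant = 10.8 + 27.9 + 695.2 = 733.9 t.
m_f = payload + dry = 10.8 + 27.9 = 38.7 t.
Rocket equation: Δv = v_e · ln(m₀/m_f) = 3275.4 × ln(18.96) = 3275.4 × 2.9425 ≈ 9638.0 m/s.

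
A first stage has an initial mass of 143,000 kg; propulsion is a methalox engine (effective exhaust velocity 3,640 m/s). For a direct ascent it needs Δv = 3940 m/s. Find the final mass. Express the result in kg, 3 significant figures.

Rocket equation: m₀/m_f = exp(Δv / v_e) = exp(3940 / 3640.0) = exp(1.0824) = 2.9518.
m_f = m₀ / 2.9518 = 143,000 / 2.9518 = 48,445 kg.

final mass ≈ 48400 kg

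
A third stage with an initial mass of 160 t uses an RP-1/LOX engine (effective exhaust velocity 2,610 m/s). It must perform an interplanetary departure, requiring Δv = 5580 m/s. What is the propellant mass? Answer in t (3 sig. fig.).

propellant mass ≈ 141 t

By the Tsiolkovsky rocket equation, m₀/m_f = exp(Δv / v_e) = exp(5580 / 2610.0) = exp(2.1379) = 8.4819.
m_f = 160 / 8.4819 = 18.8637 t, so propellant = m₀ − m_f = 160 − 18.8637 = 141.1363 t.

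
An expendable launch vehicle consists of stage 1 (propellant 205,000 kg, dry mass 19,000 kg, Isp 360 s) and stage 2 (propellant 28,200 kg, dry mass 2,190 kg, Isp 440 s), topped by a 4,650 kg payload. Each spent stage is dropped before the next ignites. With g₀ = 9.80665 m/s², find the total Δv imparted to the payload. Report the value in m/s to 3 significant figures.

Ignition mass of stage 1 = 205,000+19,000 + 28,200+2,190 + 4,650 = 259,040 kg.
Stage 1: m₀ = 259,040 kg, m_f = 259,040 − 205,000 = 54,040 kg; Δv = 360×9.80665×ln(4.793) = 3530.4×1.5673 ≈ 5533 m/s.
Stage 2: m₀ = 35,040 kg, m_f = 35,040 − 28,200 = 6,840 kg; Δv = 440×9.80665×ln(5.123) = 4314.9×1.6337 ≈ 7049 m/s.
Total Δv = 5533 + 7049 = 12582 m/s.

Δv ≈ 12600 m/s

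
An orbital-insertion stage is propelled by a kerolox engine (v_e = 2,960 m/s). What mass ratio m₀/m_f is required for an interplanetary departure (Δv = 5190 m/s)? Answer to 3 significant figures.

m₀/m_f = exp(Δv / v_e) = exp(5190 / 2960.0) = exp(1.7534) = 5.7741.

mass ratio ≈ 5.77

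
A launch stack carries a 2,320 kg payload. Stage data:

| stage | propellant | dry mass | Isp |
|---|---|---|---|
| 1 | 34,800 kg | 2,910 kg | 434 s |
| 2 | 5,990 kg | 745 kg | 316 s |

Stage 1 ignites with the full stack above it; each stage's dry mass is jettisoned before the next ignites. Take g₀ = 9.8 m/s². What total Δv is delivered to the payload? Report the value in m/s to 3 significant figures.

Ignition mass of stage 1 = 34,800+2,910 + 5,990+745 + 2,320 = 46,765 kg.
Stage 1: m₀ = 46,765 kg, m_f = 46,765 − 34,800 = 11,965 kg; Δv = 434×9.8×ln(3.908) = 4253.2×1.3631 ≈ 5798 m/s.
Stage 2: m₀ = 9,055 kg, m_f = 9,055 − 5,990 = 3,065 kg; Δv = 316×9.8×ln(2.954) = 3096.8×1.0833 ≈ 3355 m/s.
Total Δv = 5798 + 3355 = 9153 m/s.

Δv ≈ 9150 m/s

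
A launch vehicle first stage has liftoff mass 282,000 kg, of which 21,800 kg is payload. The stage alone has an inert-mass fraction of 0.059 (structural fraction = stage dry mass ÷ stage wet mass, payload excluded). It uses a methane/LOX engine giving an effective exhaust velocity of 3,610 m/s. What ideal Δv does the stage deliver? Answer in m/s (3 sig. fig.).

Δv ≈ 7320 m/s

Stage wet mass = m₀ − payload = 282,000 − 21,800 = 260,200 kg.
Stage dry mass = ε × stage wet mass = 0.059 × 260,200 = 15,351.8 kg.
Burnout mass m_f = stage dry + payload = 15,351.8 + 21,800 = 37,151.8 kg.
By the Tsiolkovsky rocket equation, Δv = v_e · ln(282,000/37,151.8) = 3610.0 × ln(7.59) = 3610.0 × 2.0269 ≈ 7317 m/s.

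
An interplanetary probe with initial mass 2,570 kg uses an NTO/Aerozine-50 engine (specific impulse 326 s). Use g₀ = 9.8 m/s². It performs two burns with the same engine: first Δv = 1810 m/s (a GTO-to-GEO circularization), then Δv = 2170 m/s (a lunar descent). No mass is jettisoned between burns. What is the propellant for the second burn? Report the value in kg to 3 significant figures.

propellant for the second burn ≈ 719 kg

v_e = Isp · g₀ = 326 × 9.8 = 3194.8 m/s.
After the first burn: m = 2570 × exp(−1810/3194.8) = 2570 × 0.56748 = 1,458.42 kg.
After the second burn: m = 1,458.42 × exp(−2170/3194.8) = 1,458.42 × 0.50701 = 739.434 kg.
Second-burn propellant = 1,458.42 − 739.434 = 718.986 kg.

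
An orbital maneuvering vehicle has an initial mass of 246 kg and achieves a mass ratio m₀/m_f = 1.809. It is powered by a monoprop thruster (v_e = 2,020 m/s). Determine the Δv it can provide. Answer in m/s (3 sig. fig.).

Δv ≈ 1200 m/s

Rocket equation: Δv = v_e · ln(1.809) = 2020.0 × 0.5928 ≈ 1197.4 m/s.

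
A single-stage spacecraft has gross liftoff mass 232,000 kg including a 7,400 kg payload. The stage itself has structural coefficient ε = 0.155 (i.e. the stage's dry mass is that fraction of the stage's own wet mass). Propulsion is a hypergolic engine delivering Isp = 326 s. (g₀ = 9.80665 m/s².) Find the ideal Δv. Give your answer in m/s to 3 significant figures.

Stage wet mass = m₀ − payload = 232,000 − 7,400 = 224,600 kg.
Stage dry mass = ε × stage wet mass = 0.155 × 224,600 = 34,813 kg.
Burnout mass m_f = stage dry + payload = 34,813 + 7,400 = 42,213 kg.
v_e = Isp · g₀ = 326 × 9.80665 = 3197.0 m/s.
From the ideal rocket equation, Δv = v_e · ln(232,000/42,213) = 3197.0 × ln(5.496) = 3197.0 × 1.7040 ≈ 5448 m/s.

Δv ≈ 5450 m/s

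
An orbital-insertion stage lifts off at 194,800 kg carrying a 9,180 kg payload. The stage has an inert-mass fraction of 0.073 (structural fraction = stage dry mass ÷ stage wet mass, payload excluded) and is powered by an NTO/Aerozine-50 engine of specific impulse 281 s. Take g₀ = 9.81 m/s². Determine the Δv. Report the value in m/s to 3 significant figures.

Δv ≈ 5920 m/s

Stage wet mass = m₀ − payload = 194,800 − 9,180 = 185,620 kg.
Stage dry mass = ε × stage wet mass = 0.073 × 185,620 = 13,550.3 kg.
Burnout mass m_f = stage dry + payload = 13,550.3 + 9,180 = 22,730.3 kg.
v_e = Isp · g₀ = 281 × 9.81 = 2756.6 m/s.
Rocket equation: Δv = v_e · ln(194,800/22,730.3) = 2756.6 × ln(8.57) = 2756.6 × 2.1483 ≈ 5922 m/s.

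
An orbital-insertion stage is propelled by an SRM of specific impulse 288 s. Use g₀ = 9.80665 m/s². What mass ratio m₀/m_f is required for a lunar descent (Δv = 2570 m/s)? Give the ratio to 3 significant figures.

mass ratio ≈ 2.48

v_e = Isp · g₀ = 288 × 9.80665 = 2824.3 m/s.
By the Tsiolkovsky rocket equation, m₀/m_f = exp(Δv / v_e) = exp(2570 / 2824.3) = exp(0.9100) = 2.4842.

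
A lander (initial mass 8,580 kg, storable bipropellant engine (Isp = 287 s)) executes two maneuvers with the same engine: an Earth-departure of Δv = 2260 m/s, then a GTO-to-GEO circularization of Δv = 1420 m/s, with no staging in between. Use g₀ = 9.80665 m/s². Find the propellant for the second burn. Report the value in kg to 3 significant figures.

v_e = Isp · g₀ = 287 × 9.80665 = 2814.5 m/s.
After the first burn: m = 8580 × exp(−2260/2814.5) = 8580 × 0.44799 = 3,843.75 kg.
After the second burn: m = 3,843.75 × exp(−1420/2814.5) = 3,843.75 × 0.60379 = 2,320.82 kg.
Second-burn propellant = 3,843.75 − 2,320.82 = 1,522.93 kg.

propellant for the second burn ≈ 1520 kg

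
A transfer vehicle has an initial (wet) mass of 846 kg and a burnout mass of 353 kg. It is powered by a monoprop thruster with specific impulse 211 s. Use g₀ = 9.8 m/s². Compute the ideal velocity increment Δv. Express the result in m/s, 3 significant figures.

Δv ≈ 1810 m/s

v_e = Isp · g₀ = 211 × 9.8 = 2067.8 m/s.
Δv = v_e · ln(m₀/m_f) = 2067.8 × ln(2.397) = 2067.8 × 0.8741 ≈ 1807.4 m/s.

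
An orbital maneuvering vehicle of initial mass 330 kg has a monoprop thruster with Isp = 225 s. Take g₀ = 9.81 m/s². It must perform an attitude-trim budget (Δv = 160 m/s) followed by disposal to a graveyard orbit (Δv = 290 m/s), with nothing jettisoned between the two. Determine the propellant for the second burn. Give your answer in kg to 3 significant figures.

v_e = Isp · g₀ = 225 × 9.81 = 2207.2 m/s.
After the first burn: m = 330 × exp(−160/2207.2) = 330 × 0.93008 = 306.926 kg.
After the second burn: m = 306.926 × exp(−290/2207.2) = 306.926 × 0.87688 = 269.137 kg.
Second-burn propellant = 306.926 − 269.137 = 37.789 kg.

propellant for the second burn ≈ 37.8 kg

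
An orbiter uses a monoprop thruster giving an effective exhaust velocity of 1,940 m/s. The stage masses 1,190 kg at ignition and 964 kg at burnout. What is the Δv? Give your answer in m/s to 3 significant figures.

Δv ≈ 409 m/s

Δv = v_e · ln(m₀/m_f) = 1940.0 × ln(1.234) = 1940.0 × 0.2106 ≈ 408.6 m/s.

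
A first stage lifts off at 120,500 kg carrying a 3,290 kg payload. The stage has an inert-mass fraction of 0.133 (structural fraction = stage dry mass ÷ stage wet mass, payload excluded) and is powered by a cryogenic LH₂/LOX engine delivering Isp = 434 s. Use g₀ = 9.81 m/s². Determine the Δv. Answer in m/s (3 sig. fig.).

Δv ≈ 7890 m/s

Stage wet mass = m₀ − payload = 120,500 − 3,290 = 117,210 kg.
Stage dry mass = ε × stage wet mass = 0.133 × 117,210 = 15,588.9 kg.
Burnout mass m_f = stage dry + payload = 15,588.9 + 3,290 = 18,878.9 kg.
v_e = Isp · g₀ = 434 × 9.81 = 4257.5 m/s.
Δv = v_e · ln(120,500/18,878.9) = 4257.5 × ln(6.383) = 4257.5 × 1.8536 ≈ 7892 m/s.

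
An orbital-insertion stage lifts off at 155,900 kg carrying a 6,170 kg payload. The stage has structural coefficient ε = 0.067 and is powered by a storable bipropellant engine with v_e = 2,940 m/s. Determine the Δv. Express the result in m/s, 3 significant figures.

Stage wet mass = m₀ − payload = 155,900 − 6,170 = 149,730 kg.
Stage dry mass = ε × stage wet mass = 0.067 × 149,730 = 10,031.9 kg.
Burnout mass m_f = stage dry + payload = 10,031.9 + 6,170 = 16,201.9 kg.
Rocket equation: Δv = v_e · ln(155,900/16,201.9) = 2940.0 × ln(9.622) = 2940.0 × 2.2641 ≈ 6656 m/s.

Δv ≈ 6660 m/s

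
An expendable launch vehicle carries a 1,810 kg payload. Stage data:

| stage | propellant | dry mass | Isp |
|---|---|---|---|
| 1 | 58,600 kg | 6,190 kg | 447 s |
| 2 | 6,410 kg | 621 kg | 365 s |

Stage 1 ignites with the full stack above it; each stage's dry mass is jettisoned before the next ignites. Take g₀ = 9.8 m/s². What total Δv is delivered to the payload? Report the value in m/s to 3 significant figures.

Ignition mass of stage 1 = 58,600+6,190 + 6,410+621 + 1,810 = 73,631 kg.
Stage 1: m₀ = 73,631 kg, m_f = 73,631 − 58,600 = 15,031 kg; Δv = 447×9.8×ln(4.899) = 4380.6×1.5890 ≈ 6961 m/s.
Stage 2: m₀ = 8,841 kg, m_f = 8,841 − 6,410 = 2,431 kg; Δv = 365×9.8×ln(3.637) = 3577.0×1.2911 ≈ 4618 m/s.
Total Δv = 6961 + 4618 = 11579 m/s.

Δv ≈ 11600 m/s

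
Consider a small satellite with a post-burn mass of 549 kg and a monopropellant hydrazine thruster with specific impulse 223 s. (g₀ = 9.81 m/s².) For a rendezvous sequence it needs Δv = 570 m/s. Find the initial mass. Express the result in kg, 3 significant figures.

v_e = Isp · g₀ = 223 × 9.81 = 2187.6 m/s.
m₀/m_f = exp(Δv / v_e) = exp(570 / 2187.6) = exp(0.2606) = 1.2977.
m₀ = m_f × 1.2977 = 549 × 1.2977 = 712.437 kg.

initial mass ≈ 712 kg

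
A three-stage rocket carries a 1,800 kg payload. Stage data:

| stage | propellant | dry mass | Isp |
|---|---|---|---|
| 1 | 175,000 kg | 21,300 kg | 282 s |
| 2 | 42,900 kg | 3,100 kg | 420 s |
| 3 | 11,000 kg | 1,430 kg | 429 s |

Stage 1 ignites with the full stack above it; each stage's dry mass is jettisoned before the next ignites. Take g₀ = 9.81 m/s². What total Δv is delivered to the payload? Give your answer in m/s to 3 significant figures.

Δv ≈ 14500 m/s

Ignition mass of stage 1 = 175,000+21,300 + 42,900+3,100 + 11,000+1,430 + 1,800 = 256,530 kg.
Stage 1: m₀ = 256,530 kg, m_f = 256,530 − 175,000 = 81,530 kg; Δv = 282×9.81×ln(3.146) = 2766.4×1.1463 ≈ 3171 m/s.
Stage 2: m₀ = 60,230 kg, m_f = 60,230 − 42,900 = 17,330 kg; Δv = 420×9.81×ln(3.475) = 4120.2×1.2457 ≈ 5133 m/s.
Stage 3: m₀ = 14,230 kg, m_f = 14,230 − 11,000 = 3,230 kg; Δv = 429×9.81×ln(4.406) = 4208.5×1.4829 ≈ 6241 m/s.
Total Δv = 3171 + 5133 + 6241 = 14545 m/s.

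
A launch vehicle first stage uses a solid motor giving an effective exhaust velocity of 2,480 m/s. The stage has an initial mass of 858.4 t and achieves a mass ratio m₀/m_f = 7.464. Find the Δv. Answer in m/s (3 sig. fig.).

Δv = v_e · ln(7.464) = 2480.0 × 2.0101 ≈ 4985.0 m/s.

Δv ≈ 4990 m/s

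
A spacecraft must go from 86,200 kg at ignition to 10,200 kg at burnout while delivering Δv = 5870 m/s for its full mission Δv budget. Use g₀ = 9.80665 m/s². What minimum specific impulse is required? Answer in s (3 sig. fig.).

ln(m₀/m_f) = ln(86200/10200) = ln(8.451) = 2.1343.
By the Tsiolkovsky rocket equation, v_e = Δv / ln(m₀/m_f) = 5870 / 2.1343 = 2750.3 m/s.
Isp = v_e / g₀ = 2750.3 / 9.80665 = 280.5 s.

Isp ≈ 280 s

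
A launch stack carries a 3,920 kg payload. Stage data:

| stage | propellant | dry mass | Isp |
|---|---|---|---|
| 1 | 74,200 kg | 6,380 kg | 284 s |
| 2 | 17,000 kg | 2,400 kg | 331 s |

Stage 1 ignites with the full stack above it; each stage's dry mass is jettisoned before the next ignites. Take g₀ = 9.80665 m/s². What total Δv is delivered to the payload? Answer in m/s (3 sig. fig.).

Δv ≈ 7730 m/s

Ignition mass of stage 1 = 74,200+6,380 + 17,000+2,400 + 3,920 = 103,900 kg.
Stage 1: m₀ = 103,900 kg, m_f = 103,900 − 74,200 = 29,700 kg; Δv = 284×9.80665×ln(3.498) = 2785.1×1.2523 ≈ 3488 m/s.
Stage 2: m₀ = 23,320 kg, m_f = 23,320 − 17,000 = 6,320 kg; Δv = 331×9.80665×ln(3.69) = 3246.0×1.3056 ≈ 4238 m/s.
Total Δv = 3488 + 4238 = 7726 m/s.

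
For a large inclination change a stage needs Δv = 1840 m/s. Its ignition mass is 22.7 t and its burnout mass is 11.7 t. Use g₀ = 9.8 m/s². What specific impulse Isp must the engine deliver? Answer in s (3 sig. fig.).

ln(m₀/m_f) = ln(22700/11700) = ln(1.94) = 0.6628.
By the Tsiolkovsky rocket equation, v_e = Δv / ln(m₀/m_f) = 1840 / 0.6628 = 2776.2 m/s.
Isp = v_e / g₀ = 2776.2 / 9.8 = 283.3 s.

Isp ≈ 283 s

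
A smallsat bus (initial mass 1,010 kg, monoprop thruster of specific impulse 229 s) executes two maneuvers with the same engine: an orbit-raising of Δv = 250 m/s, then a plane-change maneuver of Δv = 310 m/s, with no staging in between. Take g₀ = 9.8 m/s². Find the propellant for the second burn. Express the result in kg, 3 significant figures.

propellant for the second burn ≈ 117 kg

v_e = Isp · g₀ = 229 × 9.8 = 2244.2 m/s.
After the first burn: m = 1010 × exp(−250/2244.2) = 1010 × 0.89458 = 903.526 kg.
After the second burn: m = 903.526 × exp(−310/2244.2) = 903.526 × 0.87098 = 786.953 kg.
Second-burn propellant = 903.526 − 786.953 = 116.573 kg.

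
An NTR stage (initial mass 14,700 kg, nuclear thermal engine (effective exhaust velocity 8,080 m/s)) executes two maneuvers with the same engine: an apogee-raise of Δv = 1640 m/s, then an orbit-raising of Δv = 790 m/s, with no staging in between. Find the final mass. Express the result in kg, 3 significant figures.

final mass ≈ 10900 kg

After the first burn: m = 14700 × exp(−1640/8080.0) = 14700 × 0.81630 = 11,999.6 kg.
After the second burn: m = 11,999.6 × exp(−790/8080.0) = 11,999.6 × 0.90686 = 10,882 kg.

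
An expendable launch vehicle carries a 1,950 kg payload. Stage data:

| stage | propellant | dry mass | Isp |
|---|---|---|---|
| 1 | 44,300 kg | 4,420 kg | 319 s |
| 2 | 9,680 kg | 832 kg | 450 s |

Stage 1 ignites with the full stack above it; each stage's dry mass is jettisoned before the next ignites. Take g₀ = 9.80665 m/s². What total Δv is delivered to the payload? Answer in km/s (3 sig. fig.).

Δv ≈ 10.6 km/s

Ignition mass of stage 1 = 44,300+4,420 + 9,680+832 + 1,950 = 61,182 kg.
Stage 1: m₀ = 61,182 kg, m_f = 61,182 − 44,300 = 16,882 kg; Δv = 319×9.80665×ln(3.624) = 3128.3×1.2876 ≈ 4028 m/s.
Stage 2: m₀ = 12,462 kg, m_f = 12,462 − 9,680 = 2,782 kg; Δv = 450×9.80665×ln(4.48) = 4413.0×1.4995 ≈ 6617 m/s.
Total Δv = 4028 + 6617 = 10645 m/s.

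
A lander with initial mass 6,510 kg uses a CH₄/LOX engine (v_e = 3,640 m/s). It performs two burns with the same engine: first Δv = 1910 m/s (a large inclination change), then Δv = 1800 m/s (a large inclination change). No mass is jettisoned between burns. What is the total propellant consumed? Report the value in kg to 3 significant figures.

After the first burn: m = 6510 × exp(−1910/3640.0) = 6510 × 0.59172 = 3,852.1 kg.
After the second burn: m = 3,852.1 × exp(−1800/3640.0) = 3,852.1 × 0.60987 = 2,349.28 kg.
Total propellant = m₀ − m_final = 6510 − 2,349.28 = 4,160.72 kg.

total propellant consumed ≈ 4160 kg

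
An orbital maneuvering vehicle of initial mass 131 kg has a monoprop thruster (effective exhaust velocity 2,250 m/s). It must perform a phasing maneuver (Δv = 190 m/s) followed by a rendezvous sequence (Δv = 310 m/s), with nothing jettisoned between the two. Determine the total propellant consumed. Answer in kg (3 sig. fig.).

total propellant consumed ≈ 26.1 kg

After the first burn: m = 131 × exp(−190/2250.0) = 131 × 0.91902 = 120.392 kg.
After the second burn: m = 120.392 × exp(−310/2250.0) = 120.392 × 0.87129 = 104.896 kg.
Total propellant = m₀ − m_final = 131 − 104.896 = 26.104 kg.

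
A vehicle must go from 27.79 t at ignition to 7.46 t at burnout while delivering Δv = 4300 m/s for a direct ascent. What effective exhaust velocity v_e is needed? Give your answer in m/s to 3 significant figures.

v_e ≈ 3270 m/s

ln(m₀/m_f) = ln(27790/7460) = ln(3.725) = 1.3151.
By the Tsiolkovsky rocket equation, v_e = Δv / ln(m₀/m_f) = 4300 / 1.3151 = 3269.7 m/s.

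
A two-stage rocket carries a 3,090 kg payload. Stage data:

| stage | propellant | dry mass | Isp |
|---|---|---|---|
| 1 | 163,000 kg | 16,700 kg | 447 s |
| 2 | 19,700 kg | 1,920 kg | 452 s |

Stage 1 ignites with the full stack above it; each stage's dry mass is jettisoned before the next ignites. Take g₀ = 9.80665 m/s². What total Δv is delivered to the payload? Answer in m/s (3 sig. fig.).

Δv ≈ 14100 m/s

Ignition mass of stage 1 = 163,000+16,700 + 19,700+1,920 + 3,090 = 204,410 kg.
Stage 1: m₀ = 204,410 kg, m_f = 204,410 − 163,000 = 41,410 kg; Δv = 447×9.80665×ln(4.936) = 4383.6×1.5966 ≈ 6999 m/s.
Stage 2: m₀ = 24,710 kg, m_f = 24,710 − 19,700 = 5,010 kg; Δv = 452×9.80665×ln(4.932) = 4432.6×1.5958 ≈ 7073 m/s.
Total Δv = 6999 + 7073 = 14072 m/s.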